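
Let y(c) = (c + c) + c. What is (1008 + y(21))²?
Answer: 1147041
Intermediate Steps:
y(c) = 3*c (y(c) = 2*c + c = 3*c)
(1008 + y(21))² = (1008 + 3*21)² = (1008 + 63)² = 1071² = 1147041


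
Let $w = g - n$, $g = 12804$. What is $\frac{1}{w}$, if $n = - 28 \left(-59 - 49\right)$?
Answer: $\frac{1}{9780} \approx 0.00010225$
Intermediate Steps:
$n = 3024$ ($n = \left(-28\right) \left(-108\right) = 3024$)
$w = 9780$ ($w = 12804 - 3024 = 9780$)
$\frac{1}{w} = \frac{1}{9780}$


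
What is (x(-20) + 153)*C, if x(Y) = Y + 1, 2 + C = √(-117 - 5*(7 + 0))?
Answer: -268 + 268*I*√38 ≈ -268.0 + 1652.1*I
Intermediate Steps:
C = -2 + 2*I*√38 (C = -2 + √(-117 - 5*(7 + 0)) = -2 + √(-117 - 5*7) = -2 + √(-117 - 35) = -2 + √(-152) = -2 + 2*I*√38 ≈ -2.0 + 12.329*I)
x(Y) = 1 + Y
(x(-20) + 153)*C = ((1 - 20) + 153)*(-2 + 2*I*√38) = (-19 + 153)*(-2 + 2*I*√38) = 134*(-2 + 2*I*√38) = -268 + 268*I*√38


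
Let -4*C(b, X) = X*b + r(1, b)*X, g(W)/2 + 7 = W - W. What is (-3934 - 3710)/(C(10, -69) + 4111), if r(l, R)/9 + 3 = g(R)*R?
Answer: 2352/5513 ≈ 0.42663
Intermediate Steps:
g(W) = -14 (g(W) = -14 + 2*(W - W) = -14 + 2*0 = -14 + 0 = -14)
r(l, R) = -27 - 126*R (r(l, R) = -27 + 9*(-14*R) = -27 - 126*R)
C(b, X) = -X*b/4 - X*(-27 - 126*b)/4 (C(b, X) = -(X*b + (-27 - 126*b)*X)/4 = -(X*b + X*(-27 - 126*b))/4 = -X*b/4 - X*(-27 - 126*b)/4)
(-3934 - 3710)/(C(10, -69) + 4111) = (-3934 - 3710)/((¼)*(-69)*(27 + 125*10) + 4111) = -7644/((¼)*(-69)*(27 + 1250) + 4111) = -7644/((¼)*(-69)*1277 + 4111) = -7644/(-88113/4 + 4111) = -7644/(-71669/4) = -7644*(-4/71669) = 2352/5513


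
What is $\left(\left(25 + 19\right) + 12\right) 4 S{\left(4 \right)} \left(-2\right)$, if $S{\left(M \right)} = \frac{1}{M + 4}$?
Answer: $-56$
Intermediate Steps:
$S{\left(M \right)} = \frac{1}{4 + M}$
$\left(\left(25 + 19\right) + 12\right) 4 S{\left(4 \right)} \left(-2\right) = \left(\left(25 + 19\right) + 12\right) \frac{4}{4 + 4} \left(-2\right) = \left(44 + 12\right) \frac{4}{8} \left(-2\right) = 56 \cdot 4 \cdot \frac{1}{8} \left(-2\right) = 56 \cdot \frac{1}{2} \left(-2\right) = 56 \left(-1\right) = -56$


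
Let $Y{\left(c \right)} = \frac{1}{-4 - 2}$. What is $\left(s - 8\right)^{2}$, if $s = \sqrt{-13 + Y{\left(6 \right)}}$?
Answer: $\frac{\left(48 - i \sqrt{474}\right)^{2}}{36} \approx 50.833 - 58.057 i$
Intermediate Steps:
$Y{\left(c \right)} = - \frac{1}{6}$ ($Y{\left(c \right)} = \frac{1}{-6} = - \frac{1}{6}$)
$s = \frac{i \sqrt{474}}{6}$ ($s = \sqrt{-13 - \frac{1}{6}} = \sqrt{- \frac{79}{6}} = \frac{i \sqrt{474}}{6} \approx 3.6286 i$)
$\left(s - 8\right)^{2} = \left(\frac{i \sqrt{474}}{6} - 8\right)^{2} = \left(-8 + \frac{i \sqrt{474}}{6}\right)^{2}$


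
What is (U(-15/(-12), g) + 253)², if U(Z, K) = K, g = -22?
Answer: 53361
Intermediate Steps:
(U(-15/(-12), g) + 253)² = (-22 + 253)² = 231² = 53361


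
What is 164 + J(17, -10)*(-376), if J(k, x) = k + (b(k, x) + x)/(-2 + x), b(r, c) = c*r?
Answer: -11868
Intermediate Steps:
J(k, x) = k + (x + k*x)/(-2 + x) (J(k, x) = k + (x*k + x)/(-2 + x) = k + (k*x + x)/(-2 + x) = k + (x + k*x)/(-2 + x))
164 + J(17, -10)*(-376) = 164 + ((-10 - 2*17 + 2*17*(-10))/(-2 - 10))*(-376) = 164 + ((-10 - 34 - 340)/(-12))*(-376) = 164 - 1/12*(-384)*(-376) = 164 + 32*(-376) = 164 - 12032 = -11868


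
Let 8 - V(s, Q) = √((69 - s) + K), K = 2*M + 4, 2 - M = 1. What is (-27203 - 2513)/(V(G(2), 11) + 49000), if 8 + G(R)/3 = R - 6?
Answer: -28555328/47093803 - 1748*√111/141281409 ≈ -0.60648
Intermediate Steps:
M = 1 (M = 2 - 1*1 = 2 - 1 = 1)
K = 6 (K = 2*1 + 4 = 2 + 4 = 6)
G(R) = -42 + 3*R (G(R) = -24 + 3*(R - 6) = -24 + 3*(-6 + R) = -24 + (-18 + 3*R) = -42 + 3*R)
V(s, Q) = 8 - √(75 - s) (V(s, Q) = 8 - √((69 - s) + 6) = 8 - √(75 - s))
(-27203 - 2513)/(V(G(2), 11) + 49000) = (-27203 - 2513)/((8 - √(75 - (-42 + 3*2))) + 49000) = -29716/((8 - √(75 - (-42 + 6))) + 49000) = -29716/((8 - √(75 - 1*(-36))) + 49000) = -29716/((8 - √(75 + 36)) + 49000) = -29716/((8 - √111) + 49000) = -29716/(49008 - √111)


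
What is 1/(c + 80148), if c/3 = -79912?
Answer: -1/159588 ≈ -6.2661e-6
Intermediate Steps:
c = -239736 (c = 3*(-79912) = -239736)
1/(c + 80148) = 1/(-239736 + 80148) = 1/(-159588) = -1/159588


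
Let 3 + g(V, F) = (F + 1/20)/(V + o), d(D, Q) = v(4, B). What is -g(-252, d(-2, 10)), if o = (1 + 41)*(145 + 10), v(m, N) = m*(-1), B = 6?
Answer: 375559/125160 ≈ 3.0006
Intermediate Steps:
v(m, N) = -m
d(D, Q) = -4 (d(D, Q) = -1*4 = -4)
o = 6510 (o = 42*155 = 6510)
g(V, F) = -3 + (1/20 + F)/(6510 + V) (g(V, F) = -3 + (F + 1/20)/(V + 6510) = -3 + (F + 1/20)/(6510 + V) = -3 + (1/20 + F)/(6510 + V))
-g(-252, d(-2, 10)) = -(-390599/20 - 4 - 3*(-252))/(6510 - 252) = -(-390599/20 - 4 + 756)/6258 = -(-375559)/(6258*20) = -1*(-375559/125160) = 375559/125160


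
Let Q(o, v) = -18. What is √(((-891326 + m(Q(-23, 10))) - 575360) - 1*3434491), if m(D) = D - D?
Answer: I*√4901177 ≈ 2213.9*I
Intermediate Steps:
m(D) = 0
√(((-891326 + m(Q(-23, 10))) - 575360) - 1*3434491) = √(((-891326 + 0) - 575360) - 1*3434491) = √((-891326 - 575360) - 3434491) = √(-1466686 - 3434491) = √(-4901177) = I*√4901177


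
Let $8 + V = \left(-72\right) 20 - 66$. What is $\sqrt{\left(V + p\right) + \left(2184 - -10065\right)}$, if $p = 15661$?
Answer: $2 \sqrt{6599} \approx 162.47$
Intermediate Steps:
$V = -1514$ ($V = -8 - 1506 = -1514$)
$\sqrt{\left(V + p\right) + \left(2184 - -10065\right)} = \sqrt{\left(-1514 + 15661\right) + \left(2184 - -10065\right)} = \sqrt{14147 + \left(2184 + 10065\right)} = \sqrt{14147 + 12249} = \sqrt{26396} = 2 \sqrt{6599}$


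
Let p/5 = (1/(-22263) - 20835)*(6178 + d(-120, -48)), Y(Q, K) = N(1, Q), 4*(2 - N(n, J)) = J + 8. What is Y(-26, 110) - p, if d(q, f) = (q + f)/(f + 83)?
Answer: 28634364167011/44526 ≈ 6.4309e+8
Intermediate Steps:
d(q, f) = (f + q)/(83 + f)
N(n, J) = -J/4 (N(n, J) = 2 - (J + 8)/4 = 2 - (8 + J)/4 = 2 + (-2 - J/4) = -J/4)
Y(Q, K) = -Q/4
p = -14317181938796/22263 (p = 5*((1/(-22263) - 20835)*(6178 + (-48 - 120)/(83 - 48))) = 5*((-1/22263 - 20835)*(6178 - 168/35)) = 5*(-463849606*(6178 + (1/35)*(-168))/22263) = 5*(-463849606*(6178 - 24/5)/22263) = 5*(-463849606/22263*30866/5) = 5*(-14317181938796/111315) = -14317181938796/22263 ≈ -6.4309e+8)
Y(-26, 110) - p = -¼*(-26) - 1*(-14317181938796/22263) = 13/2 + 14317181938796/22263 = 28634364167011/44526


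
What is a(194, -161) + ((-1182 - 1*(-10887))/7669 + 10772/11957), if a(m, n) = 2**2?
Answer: 565446085/91698233 ≈ 6.1664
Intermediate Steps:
a(m, n) = 4
a(194, -161) + ((-1182 - 1*(-10887))/7669 + 10772/11957) = 4 + ((-1182 - 1*(-10887))/7669 + 10772/11957) = 4 + ((-1182 + 10887)*(1/7669) + 10772*(1/11957)) = 4 + (9705*(1/7669) + 10772/11957) = 4 + (9705/7669 + 10772/11957) = 4 + 198653153/91698233 = 565446085/91698233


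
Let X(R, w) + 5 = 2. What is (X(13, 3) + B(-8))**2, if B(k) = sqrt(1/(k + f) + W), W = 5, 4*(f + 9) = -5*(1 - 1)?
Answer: 237/17 - 12*sqrt(357)/17 ≈ 0.60392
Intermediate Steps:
f = -9 (f = -9 + (-5*(1 - 1))/4 = -9 + (-5*0)/4 = -9 + (1/4)*0 = -9 + 0 = -9)
X(R, w) = -3 (X(R, w) = -5 + 2 = -3)
B(k) = sqrt(5 + 1/(-9 + k)) (B(k) = sqrt(1/(k - 9) + 5) = sqrt(1/(-9 + k) + 5) = sqrt(5 + 1/(-9 + k)))
(X(13, 3) + B(-8))**2 = (-3 + sqrt((-44 + 5*(-8))/(-9 - 8)))**2 = (-3 + sqrt((-44 - 40)/(-17)))**2 = (-3 + sqrt(-1/17*(-84)))**2 = (-3 + sqrt(84/17))**2 = (-3 + 2*sqrt(357)/17)**2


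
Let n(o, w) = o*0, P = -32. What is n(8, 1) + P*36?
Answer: -1152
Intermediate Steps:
n(o, w) = 0
n(8, 1) + P*36 = 0 - 32*36 = 0 - 1152 = -1152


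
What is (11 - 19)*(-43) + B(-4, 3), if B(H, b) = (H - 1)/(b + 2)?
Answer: 343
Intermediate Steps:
B(H, b) = (-1 + H)/(2 + b)
(11 - 19)*(-43) + B(-4, 3) = (11 - 19)*(-43) + (-1 - 4)/(2 + 3) = -8*(-43) - 5/5 = 344 + (⅕)*(-5) = 344 - 1 = 343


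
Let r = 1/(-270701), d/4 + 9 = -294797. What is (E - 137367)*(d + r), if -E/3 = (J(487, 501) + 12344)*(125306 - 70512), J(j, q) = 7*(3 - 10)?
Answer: 645206122144729963425/270701 ≈ 2.3835e+15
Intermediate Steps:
d = -1179224 (d = -36 + 4*(-294797) = -36 - 1179188 = -1179224)
J(j, q) = -49 (J(j, q) = 7*(-7) = -49)
E = -2021076690 (E = -3*(-49 + 12344)*(125306 - 70512) = -36885*54794 = -3*673692230 = -2021076690)
r = -1/270701 ≈ -3.6941e-6
(E - 137367)*(d + r) = (-2021076690 - 137367)*(-1179224 - 1/270701) = -2021214057*(-319217116025/270701) = 645206122144729963425/270701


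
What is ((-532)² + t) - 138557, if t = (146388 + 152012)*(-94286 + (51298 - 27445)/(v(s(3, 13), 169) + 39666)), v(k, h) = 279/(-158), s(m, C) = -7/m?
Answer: -58772739723084939/2088983 ≈ -2.8135e+10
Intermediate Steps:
v(k, h) = -279/158 (v(k, h) = 279*(-1/158) = -279/158)
t = -58773041512192000/2088983 (t = (146388 + 152012)*(-94286 + (51298 - 27445)/(-279/158 + 39666)) = 298400*(-94286 + 23853/(6266949/158)) = 298400*(-94286 + 23853*(158/6266949)) = 298400*(-94286 + 1256258/2088983) = 298400*(-196960594880/2088983) = -58773041512192000/2088983 ≈ -2.8135e+10)
((-532)² + t) - 138557 = ((-532)² - 58773041512192000/2088983) - 138557 = (283024 - 58773041512192000/2088983) - 138557 = -58772450279867408/2088983 - 138557 = -58772739723084939/2088983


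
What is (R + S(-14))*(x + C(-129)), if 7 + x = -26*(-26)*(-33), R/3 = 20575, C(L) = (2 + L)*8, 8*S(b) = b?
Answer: -5760260583/4 ≈ -1.4401e+9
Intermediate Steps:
S(b) = b/8
C(L) = 16 + 8*L
R = 61725 (R = 3*20575 = 61725)
x = -22315 (x = -7 - 26*(-26)*(-33) = -7 + 676*(-33) = -7 - 22308 = -22315)
(R + S(-14))*(x + C(-129)) = (61725 + (⅛)*(-14))*(-22315 + (16 + 8*(-129))) = (61725 - 7/4)*(-22315 + (16 - 1032)) = 246893*(-22315 - 1016)/4 = (246893/4)*(-23331) = -5760260583/4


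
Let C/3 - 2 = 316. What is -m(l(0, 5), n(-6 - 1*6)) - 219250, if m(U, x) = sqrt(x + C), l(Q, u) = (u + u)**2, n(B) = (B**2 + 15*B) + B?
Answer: -219250 - sqrt(906) ≈ -2.1928e+5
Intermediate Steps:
C = 954 (C = 6 + 3*316 = 6 + 948 = 954)
n(B) = B**2 + 16*B
l(Q, u) = 4*u**2 (l(Q, u) = (2*u)**2 = 4*u**2)
m(U, x) = sqrt(954 + x) (m(U, x) = sqrt(x + 954) = sqrt(954 + x))
-m(l(0, 5), n(-6 - 1*6)) - 219250 = -sqrt(954 + (-6 - 1*6)*(16 + (-6 - 1*6))) - 219250 = -sqrt(954 + (-6 - 6)*(16 + (-6 - 6))) - 219250 = -sqrt(954 - 12*(16 - 12)) - 219250 = -sqrt(954 - 12*4) - 219250 = -sqrt(954 - 48) - 219250 = -sqrt(906) - 219250 = -219250 - sqrt(906)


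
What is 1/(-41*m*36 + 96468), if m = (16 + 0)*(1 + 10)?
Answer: -1/163308 ≈ -6.1234e-6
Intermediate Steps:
m = 176 (m = 16*11 = 176)
1/(-41*m*36 + 96468) = 1/(-41*176*36 + 96468) = 1/(-7216*36 + 96468) = 1/(-259776 + 96468) = 1/(-163308) = -1/163308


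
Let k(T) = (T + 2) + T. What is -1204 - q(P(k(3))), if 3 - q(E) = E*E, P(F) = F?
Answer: -1143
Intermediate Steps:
k(T) = 2 + 2*T (k(T) = (2 + T) + T = 2 + 2*T)
q(E) = 3 - E**2 (q(E) = 3 - E*E = 3 - E**2)
-1204 - q(P(k(3))) = -1204 - (3 - (2 + 2*3)**2) = -1204 - (3 - (2 + 6)**2) = -1204 - (3 - 1*8**2) = -1204 - (3 - 1*64) = -1204 - (3 - 64) = -1204 - 1*(-61) = -1204 + 61 = -1143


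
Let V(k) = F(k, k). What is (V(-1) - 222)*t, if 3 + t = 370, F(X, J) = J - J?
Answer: -81474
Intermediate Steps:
F(X, J) = 0
t = 367 (t = -3 + 370 = 367)
V(k) = 0
(V(-1) - 222)*t = (0 - 222)*367 = -222*367 = -81474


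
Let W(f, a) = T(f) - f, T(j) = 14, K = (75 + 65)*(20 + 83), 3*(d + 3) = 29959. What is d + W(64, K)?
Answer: 29800/3 ≈ 9933.3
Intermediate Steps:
d = 29950/3 (d = -3 + (1/3)*29959 = -3 + 29959/3 = 29950/3 ≈ 9983.3)
K = 14420 (K = 140*103 = 14420)
W(f, a) = 14 - f
d + W(64, K) = 29950/3 + (14 - 1*64) = 29950/3 + (14 - 64) = 29950/3 - 50 = 29800/3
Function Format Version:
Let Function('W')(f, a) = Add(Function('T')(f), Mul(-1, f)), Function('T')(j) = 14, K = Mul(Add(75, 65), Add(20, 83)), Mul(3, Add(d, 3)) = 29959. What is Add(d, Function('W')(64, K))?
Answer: Rational(29800, 3) ≈ 9933.3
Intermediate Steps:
d = Rational(29950, 3) (d = Add(-3, Mul(Rational(1, 3), 29959)) = Add(-3, Rational(29959, 3)) = Rational(29950, 3) ≈ 9983.3)
K = 14420 (K = Mul(140, 103) = 14420)
Function('W')(f, a) = Add(14, Mul(-1, f))
Add(d, Function('W')(64, K)) = Add(Rational(29950, 3), Add(14, Mul(-1, 64))) = Add(Rational(29950, 3), Add(14, -64)) = Add(Rational(29950, 3), -50) = Rational(29800, 3)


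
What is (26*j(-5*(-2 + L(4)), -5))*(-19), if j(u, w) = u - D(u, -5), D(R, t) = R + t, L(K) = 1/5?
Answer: -2470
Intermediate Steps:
L(K) = ⅕ (L(K) = 1*(⅕) = ⅕)
j(u, w) = 5 (j(u, w) = u - (u - 5) = u - (-5 + u) = u + (5 - u) = 5)
(26*j(-5*(-2 + L(4)), -5))*(-19) = (26*5)*(-19) = 130*(-19) = -2470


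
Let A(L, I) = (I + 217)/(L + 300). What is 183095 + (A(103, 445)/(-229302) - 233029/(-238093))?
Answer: 2014226597957862209/11000933018829 ≈ 1.8310e+5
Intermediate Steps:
A(L, I) = (217 + I)/(300 + L)
183095 + (A(103, 445)/(-229302) - 233029/(-238093)) = 183095 + (((217 + 445)/(300 + 103))/(-229302) - 233029/(-238093)) = 183095 + ((662/403)*(-1/229302) - 233029*(-1/238093)) = 183095 + (((1/403)*662)*(-1/229302) + 233029/238093) = 183095 + ((662/403)*(-1/229302) + 233029/238093) = 183095 + (-331/46204353 + 233029/238093) = 183095 + 10766875366454/11000933018829 = 2014226597957862209/11000933018829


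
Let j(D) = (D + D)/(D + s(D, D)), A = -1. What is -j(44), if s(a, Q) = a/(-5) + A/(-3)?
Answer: -1320/533 ≈ -2.4765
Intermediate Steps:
s(a, Q) = ⅓ - a/5 (s(a, Q) = a/(-5) - 1/(-3) = a*(-⅕) - 1*(-⅓) = -a/5 + ⅓ = ⅓ - a/5)
j(D) = 2*D/(⅓ + 4*D/5) (j(D) = (D + D)/(D + (⅓ - D/5)) = (2*D)/(⅓ + 4*D/5) = 2*D/(⅓ + 4*D/5))
-j(44) = -30*44/(5 + 12*44) = -30*44/(5 + 528) = -30*44/533 = -1*1320/533 = -1320/533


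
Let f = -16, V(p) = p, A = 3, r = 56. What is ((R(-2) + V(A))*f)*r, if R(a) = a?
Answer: -896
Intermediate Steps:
((R(-2) + V(A))*f)*r = ((-2 + 3)*(-16))*56 = (1*(-16))*56 = -16*56 = -896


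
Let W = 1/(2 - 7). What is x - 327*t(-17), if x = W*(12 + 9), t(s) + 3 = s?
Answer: 32679/5 ≈ 6535.8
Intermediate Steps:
W = -1/5 (W = 1/(-5) = -1/5 ≈ -0.20000)
t(s) = -3 + s
x = -21/5 (x = -(12 + 9)/5 = -1/5*21 = -21/5 ≈ -4.2000)
x - 327*t(-17) = -21/5 - 327*(-3 - 17) = -21/5 - 327*(-20) = -21/5 + 6540 = 32679/5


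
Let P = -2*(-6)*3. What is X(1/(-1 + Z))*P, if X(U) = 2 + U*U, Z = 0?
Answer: 108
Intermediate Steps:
X(U) = 2 + U²
P = 36 (P = 12*3 = 36)
X(1/(-1 + Z))*P = (2 + (1/(-1 + 0))²)*36 = (2 + (1/(-1))²)*36 = (2 + (-1)²)*36 = (2 + 1)*36 = 3*36 = 108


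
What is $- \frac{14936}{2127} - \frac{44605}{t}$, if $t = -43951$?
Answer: $- \frac{561577301}{93483777} \approx -6.0072$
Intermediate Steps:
$- \frac{14936}{2127} - \frac{44605}{t} = - \frac{14936}{2127} - \frac{44605}{-43951} = \left(-14936\right) \frac{1}{2127} - - \frac{44605}{43951} = - \frac{14936}{2127} + \frac{44605}{43951} = - \frac{561577301}{93483777}$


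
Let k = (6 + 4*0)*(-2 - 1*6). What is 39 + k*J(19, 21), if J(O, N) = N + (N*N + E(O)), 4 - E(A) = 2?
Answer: -22233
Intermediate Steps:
E(A) = 2 (E(A) = 4 - 1*2 = 4 - 2 = 2)
k = -48 (k = (6 + 0)*(-2 - 6) = 6*(-8) = -48)
J(O, N) = 2 + N + N² (J(O, N) = N + (N*N + 2) = N + (N² + 2) = N + (2 + N²) = 2 + N + N²)
39 + k*J(19, 21) = 39 - 48*(2 + 21 + 21²) = 39 - 48*(2 + 21 + 441) = 39 - 48*464 = 39 - 22272 = -22233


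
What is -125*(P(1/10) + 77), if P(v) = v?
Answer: -19275/2 ≈ -9637.5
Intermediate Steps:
-125*(P(1/10) + 77) = -125*(1/10 + 77) = -125*(⅒ + 77) = -125*771/10 = -19275/2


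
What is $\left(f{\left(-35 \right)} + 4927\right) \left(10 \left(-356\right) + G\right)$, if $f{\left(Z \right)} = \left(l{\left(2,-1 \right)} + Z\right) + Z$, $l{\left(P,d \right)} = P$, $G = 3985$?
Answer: $2065075$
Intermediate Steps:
$f{\left(Z \right)} = 2 + 2 Z$ ($f{\left(Z \right)} = \left(2 + Z\right) + Z = 2 + 2 Z$)
$\left(f{\left(-35 \right)} + 4927\right) \left(10 \left(-356\right) + G\right) = \left(\left(2 + 2 \left(-35\right)\right) + 4927\right) \left(10 \left(-356\right) + 3985\right) = \left(\left(2 - 70\right) + 4927\right) \left(-3560 + 3985\right) = \left(-68 + 4927\right) 425 = 4859 \cdot 425 = 2065075$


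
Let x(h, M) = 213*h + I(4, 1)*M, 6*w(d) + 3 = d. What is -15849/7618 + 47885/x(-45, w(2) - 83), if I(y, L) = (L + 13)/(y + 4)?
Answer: -12456174837/1779054394 ≈ -7.0016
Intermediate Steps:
I(y, L) = (13 + L)/(4 + y)
w(d) = -1/2 + d/6
x(h, M) = 213*h + 7*M/4 (x(h, M) = 213*h + ((13 + 1)/(4 + 4))*M = 213*h + (14/8)*M = 213*h + ((1/8)*14)*M = 213*h + 7*M/4)
-15849/7618 + 47885/x(-45, w(2) - 83) = -15849/7618 + 47885/(213*(-45) + 7*((-1/2 + (1/6)*2) - 83)/4) = -15849*1/7618 + 47885/(-9585 + 7*((-1/2 + 1/3) - 83)/4) = -15849/7618 + 47885/(-9585 + 7*(-1/6 - 83)/4) = -15849/7618 + 47885/(-9585 + (7/4)*(-499/6)) = -15849/7618 + 47885/(-9585 - 3493/24) = -15849/7618 + 47885/(-233533/24) = -15849/7618 + 47885*(-24/233533) = -15849/7618 - 1149240/233533 = -12456174837/1779054394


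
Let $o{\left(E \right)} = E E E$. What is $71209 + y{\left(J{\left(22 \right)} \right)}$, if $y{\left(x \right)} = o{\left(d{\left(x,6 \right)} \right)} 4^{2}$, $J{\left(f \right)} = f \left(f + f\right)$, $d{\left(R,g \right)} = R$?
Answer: $14512698921$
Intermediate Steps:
$o{\left(E \right)} = E^{3}$ ($o{\left(E \right)} = E^{2} E = E^{3}$)
$J{\left(f \right)} = 2 f^{2}$ ($J{\left(f \right)} = f 2 f = 2 f^{2}$)
$y{\left(x \right)} = 16 x^{3}$ ($y{\left(x \right)} = x^{3} \cdot 4^{2} = x^{3} \cdot 16 = 16 x^{3}$)
$71209 + y{\left(J{\left(22 \right)} \right)} = 71209 + 16 \left(2 \cdot 22^{2}\right)^{3} = 71209 + 16 \left(2 \cdot 484\right)^{3} = 71209 + 16 \cdot 968^{3} = 71209 + 16 \cdot 907039232 = 71209 + 14512627712 = 14512698921$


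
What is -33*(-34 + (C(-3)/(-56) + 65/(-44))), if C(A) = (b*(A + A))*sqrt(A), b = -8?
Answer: 4683/4 + 198*I*sqrt(3)/7 ≈ 1170.8 + 48.992*I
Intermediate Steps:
C(A) = -16*A**(3/2) (C(A) = (-8*(A + A))*sqrt(A) = (-16*A)*sqrt(A) = -16*A**(3/2))
-33*(-34 + (C(-3)/(-56) + 65/(-44))) = -33*(-34 + (-(-48)*I*sqrt(3)/(-56) + 65/(-44))) = -33*(-34 + (-(-48)*I*sqrt(3)*(-1/56) + 65*(-1/44))) = -33*(-34 + ((48*I*sqrt(3))*(-1/56) - 65/44)) = -33*(-34 + (-6*I*sqrt(3)/7 - 65/44)) = -33*(-34 + (-65/44 - 6*I*sqrt(3)/7)) = -33*(-1561/44 - 6*I*sqrt(3)/7) = 4683/4 + 198*I*sqrt(3)/7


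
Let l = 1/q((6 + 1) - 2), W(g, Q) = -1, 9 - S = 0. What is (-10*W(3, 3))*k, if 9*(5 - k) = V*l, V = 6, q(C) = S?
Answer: 1330/27 ≈ 49.259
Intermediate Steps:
S = 9 (S = 9 - 1*0 = 9 + 0 = 9)
q(C) = 9
l = 1/9 ≈ 0.11111
k = 133/27 (k = 5 - 2/(3*9) = 5 - 1/9*2/3 = 5 - 2/27 = 133/27 ≈ 4.9259)
(-10*W(3, 3))*k = -10*(-1)*(133/27) = 10*(133/27) = 1330/27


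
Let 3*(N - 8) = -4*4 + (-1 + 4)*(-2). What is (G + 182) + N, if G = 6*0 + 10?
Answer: 578/3 ≈ 192.67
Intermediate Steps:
G = 10 (G = 0 + 10 = 10)
N = ⅔ (N = 8 + (-4*4 + (-1 + 4)*(-2))/3 = 8 + (-16 + 3*(-2))/3 = 8 + (-16 - 6)/3 = 8 + (⅓)*(-22) = 8 - 22/3 = ⅔ ≈ 0.66667)
(G + 182) + N = (10 + 182) + ⅔ = 192 + ⅔ = 578/3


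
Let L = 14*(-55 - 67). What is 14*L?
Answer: -23912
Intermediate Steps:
L = -1708 (L = 14*(-122) = -1708)
14*L = 14*(-1708) = -23912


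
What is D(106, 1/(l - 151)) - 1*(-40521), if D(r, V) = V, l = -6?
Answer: 6361796/157 ≈ 40521.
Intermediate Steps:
D(106, 1/(l - 151)) - 1*(-40521) = 1/(-6 - 151) - 1*(-40521) = 1/(-157) + 40521 = -1/157 + 40521 = 6361796/157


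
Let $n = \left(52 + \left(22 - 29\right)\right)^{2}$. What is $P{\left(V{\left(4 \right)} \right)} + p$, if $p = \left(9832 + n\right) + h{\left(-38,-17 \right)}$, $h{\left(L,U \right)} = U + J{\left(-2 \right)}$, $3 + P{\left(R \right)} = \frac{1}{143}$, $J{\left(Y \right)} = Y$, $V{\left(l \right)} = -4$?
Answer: $\frac{1692406}{143} \approx 11835.0$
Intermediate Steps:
$P{\left(R \right)} = - \frac{428}{143}$ ($P{\left(R \right)} = -3 + \frac{1}{143} = - \frac{428}{143}$)
$n = 2025$ ($n = \left(52 + \left(22 - 29\right)\right)^{2} = \left(52 - 7\right)^{2} = 45^{2} = 2025$)
$h{\left(L,U \right)} = -2 + U$ ($h{\left(L,U \right)} = U - 2 = -2 + U$)
$p = 11838$ ($p = \left(9832 + 2025\right) - 19 = 11857 - 19 = 11838$)
$P{\left(V{\left(4 \right)} \right)} + p = - \frac{428}{143} + 11838 = \frac{1692406}{143}$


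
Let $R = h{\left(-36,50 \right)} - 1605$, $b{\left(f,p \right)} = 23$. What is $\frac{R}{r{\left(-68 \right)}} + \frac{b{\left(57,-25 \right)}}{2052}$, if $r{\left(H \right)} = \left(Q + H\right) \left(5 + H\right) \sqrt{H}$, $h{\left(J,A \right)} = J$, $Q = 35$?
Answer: $\frac{23}{2052} + \frac{547 i \sqrt{17}}{23562} \approx 0.011209 + 0.095719 i$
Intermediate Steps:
$r{\left(H \right)} = \sqrt{H} \left(5 + H\right) \left(35 + H\right)$ ($r{\left(H \right)} = \left(35 + H\right) \left(5 + H\right) \sqrt{H} = \left(5 + H\right) \left(35 + H\right) \sqrt{H} = \sqrt{H} \left(5 + H\right) \left(35 + H\right)$)
$R = -1641$ ($R = -36 - 1605 = -1641$)
$\frac{R}{r{\left(-68 \right)}} + \frac{b{\left(57,-25 \right)}}{2052} = - \frac{1641}{\sqrt{-68} \left(175 + \left(-68\right)^{2} + 40 \left(-68\right)\right)} + \frac{23}{2052} = - \frac{1641}{2 i \sqrt{17} \left(175 + 4624 - 2720\right)} + 23 \cdot \frac{1}{2052} = - \frac{1641}{2 i \sqrt{17} \cdot 2079} + \frac{23}{2052} = - \frac{1641}{4158 i \sqrt{17}} + \frac{23}{2052} = - 1641 \left(- \frac{i \sqrt{17}}{70686}\right) + \frac{23}{2052} = \frac{547 i \sqrt{17}}{23562} + \frac{23}{2052} = \frac{23}{2052} + \frac{547 i \sqrt{17}}{23562}$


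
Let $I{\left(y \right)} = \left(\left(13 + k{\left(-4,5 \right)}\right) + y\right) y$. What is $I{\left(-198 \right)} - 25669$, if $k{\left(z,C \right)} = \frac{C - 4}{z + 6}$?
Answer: $10862$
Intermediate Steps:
$k{\left(z,C \right)} = \frac{-4 + C}{6 + z}$
$I{\left(y \right)} = y \left(\frac{27}{2} + y\right)$ ($I{\left(y \right)} = \left(\left(13 + \frac{-4 + 5}{6 - 4}\right) + y\right) y = \left(\left(13 + \frac{1}{2} \cdot 1\right) + y\right) y = \left(\left(13 + \frac{1}{2}\right) + y\right) y = \left(\frac{27}{2} + y\right) y = y \left(\frac{27}{2} + y\right)$)
$I{\left(-198 \right)} - 25669 = \frac{1}{2} \left(-198\right) \left(27 + 2 \left(-198\right)\right) - 25669 = \frac{1}{2} \left(-198\right) \left(27 - 396\right) - 25669 = \frac{1}{2} \left(-198\right) \left(-369\right) - 25669 = 36531 - 25669 = 10862$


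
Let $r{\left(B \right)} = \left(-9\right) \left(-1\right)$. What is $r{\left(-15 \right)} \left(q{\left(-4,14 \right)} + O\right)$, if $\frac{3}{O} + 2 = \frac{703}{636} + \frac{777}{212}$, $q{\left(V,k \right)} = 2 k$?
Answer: $\frac{230598}{881} \approx 261.75$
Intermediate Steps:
$r{\left(B \right)} = 9$
$O = \frac{954}{881}$ ($O = \frac{3}{-2 + \left(\frac{703}{636} + \frac{777}{212}\right)} = \frac{3}{-2 + \frac{1517}{318}} = \frac{3}{\frac{881}{318}} = 3 \cdot \frac{318}{881} = \frac{954}{881} \approx 1.0829$)
$r{\left(-15 \right)} \left(q{\left(-4,14 \right)} + O\right) = 9 \left(2 \cdot 14 + \frac{954}{881}\right) = 9 \left(28 + \frac{954}{881}\right) = 9 \cdot \frac{25622}{881} = \frac{230598}{881}$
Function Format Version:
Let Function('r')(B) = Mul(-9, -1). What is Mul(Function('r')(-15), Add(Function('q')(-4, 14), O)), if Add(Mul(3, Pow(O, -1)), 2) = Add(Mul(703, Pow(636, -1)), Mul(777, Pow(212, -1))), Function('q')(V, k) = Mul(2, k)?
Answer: Rational(230598, 881) ≈ 261.75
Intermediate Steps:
Function('r')(B) = 9
O = Rational(954, 881) (O = Mul(3, Pow(Add(-2, Add(Mul(703, Pow(636, -1)), Mul(777, Pow(212, -1)))), -1)) = Mul(3, Pow(Add(-2, Add(Mul(703, Rational(1, 636)), Mul(777, Rational(1, 212)))), -1)) = Mul(3, Pow(Add(-2, Add(Rational(703, 636), Rational(777, 212))), -1)) = Mul(3, Pow(Add(-2, Rational(1517, 318)), -1)) = Mul(3, Pow(Rational(881, 318), -1)) = Mul(3, Rational(318, 881)) = Rational(954, 881) ≈ 1.0829)
Mul(Function('r')(-15), Add(Function('q')(-4, 14), O)) = Mul(9, Add(Mul(2, 14), Rational(954, 881))) = Mul(9, Add(28, Rational(954, 881))) = Mul(9, Rational(25622, 881)) = Rational(230598, 881)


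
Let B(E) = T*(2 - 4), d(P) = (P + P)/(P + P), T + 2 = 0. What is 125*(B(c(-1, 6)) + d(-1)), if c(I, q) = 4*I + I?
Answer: 625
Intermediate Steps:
T = -2 (T = -2 + 0 = -2)
c(I, q) = 5*I
d(P) = 1 (d(P) = (2*P)/((2*P)) = (2*P)*(1/(2*P)) = 1)
B(E) = 4 (B(E) = -2*(2 - 4) = -2*(-2) = 4)
125*(B(c(-1, 6)) + d(-1)) = 125*(4 + 1) = 125*5 = 625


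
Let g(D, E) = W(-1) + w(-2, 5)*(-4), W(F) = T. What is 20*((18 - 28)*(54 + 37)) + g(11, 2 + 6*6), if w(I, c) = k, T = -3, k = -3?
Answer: -18191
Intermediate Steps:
W(F) = -3
w(I, c) = -3
g(D, E) = 9 (g(D, E) = -3 - 3*(-4) = -3 + 12 = 9)
20*((18 - 28)*(54 + 37)) + g(11, 2 + 6*6) = 20*((18 - 28)*(54 + 37)) + 9 = 20*(-10*91) + 9 = 20*(-910) + 9 = -18200 + 9 = -18191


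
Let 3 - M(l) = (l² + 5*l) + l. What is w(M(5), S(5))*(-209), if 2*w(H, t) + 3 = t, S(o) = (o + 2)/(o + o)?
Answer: 4807/20 ≈ 240.35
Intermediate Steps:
S(o) = (2 + o)/(2*o) (S(o) = (2 + o)/((2*o)) = (2 + o)*(1/(2*o)) = (2 + o)/(2*o))
M(l) = 3 - l² - 6*l (M(l) = 3 - ((l² + 5*l) + l) = 3 - (l² + 6*l) = 3 + (-l² - 6*l) = 3 - l² - 6*l)
w(H, t) = -3/2 + t/2
w(M(5), S(5))*(-209) = (-3/2 + ((½)*(2 + 5)/5)/2)*(-209) = (-3/2 + ((½)*(⅕)*7)/2)*(-209) = (-3/2 + (½)*(7/10))*(-209) = (-3/2 + 7/20)*(-209) = -23/20*(-209) = 4807/20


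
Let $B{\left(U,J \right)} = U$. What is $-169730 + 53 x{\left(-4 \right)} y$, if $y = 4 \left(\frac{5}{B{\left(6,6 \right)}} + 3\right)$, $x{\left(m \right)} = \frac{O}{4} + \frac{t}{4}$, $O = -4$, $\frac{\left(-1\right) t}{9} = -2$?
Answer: $- \frac{500657}{3} \approx -1.6689 \cdot 10^{5}$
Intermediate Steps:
$t = 18$ ($t = \left(-9\right) \left(-2\right) = 18$)
$x{\left(m \right)} = \frac{7}{2}$ ($x{\left(m \right)} = - \frac{4}{4} + \frac{18}{4} = \left(-4\right) \frac{1}{4} + 18 \cdot \frac{1}{4} = -1 + \frac{9}{2} = \frac{7}{2}$)
$y = \frac{46}{3}$ ($y = 4 \left(\frac{5}{6} + 3\right) = 4 \cdot \frac{23}{6} = \frac{46}{3} \approx 15.333$)
$-169730 + 53 x{\left(-4 \right)} y = -169730 + 53 \cdot \frac{7}{2} \cdot \frac{46}{3} = -169730 + \frac{371}{2} \cdot \frac{46}{3} = -169730 + \frac{8533}{3} = - \frac{500657}{3}$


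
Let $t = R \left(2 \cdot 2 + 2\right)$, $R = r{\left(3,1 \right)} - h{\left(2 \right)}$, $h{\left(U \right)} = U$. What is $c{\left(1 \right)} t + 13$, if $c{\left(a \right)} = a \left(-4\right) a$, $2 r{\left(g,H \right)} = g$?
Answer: $25$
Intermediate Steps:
$r{\left(g,H \right)} = \frac{g}{2}$
$c{\left(a \right)} = - 4 a^{2}$ ($c{\left(a \right)} = - 4 a a = - 4 a^{2}$)
$R = - \frac{1}{2}$ ($R = \frac{1}{2} \cdot 3 - 2 = \frac{3}{2} - 2 = - \frac{1}{2} \approx -0.5$)
$t = -3$ ($t = - \frac{2 \cdot 2 + 2}{2} = - \frac{4 + 2}{2} = \left(- \frac{1}{2}\right) 6 = -3$)
$c{\left(1 \right)} t + 13 = - 4 \cdot 1^{2} \left(-3\right) + 13 = \left(-4\right) 1 \left(-3\right) + 13 = \left(-4\right) \left(-3\right) + 13 = 12 + 13 = 25$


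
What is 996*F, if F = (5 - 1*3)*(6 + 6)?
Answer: 23904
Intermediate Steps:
F = 24 (F = (5 - 3)*12 = 2*12 = 24)
996*F = 996*24 = 23904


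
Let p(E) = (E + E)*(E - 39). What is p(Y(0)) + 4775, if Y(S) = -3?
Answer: 5027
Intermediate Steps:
p(E) = 2*E*(-39 + E) (p(E) = (2*E)*(-39 + E) = 2*E*(-39 + E))
p(Y(0)) + 4775 = 2*(-3)*(-39 - 3) + 4775 = 2*(-3)*(-42) + 4775 = 252 + 4775 = 5027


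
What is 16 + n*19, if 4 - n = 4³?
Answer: -1124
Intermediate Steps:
n = -60 (n = 4 - 1*4³ = 4 - 1*64 = 4 - 64 = -60)
16 + n*19 = 16 - 60*19 = 16 - 1140 = -1124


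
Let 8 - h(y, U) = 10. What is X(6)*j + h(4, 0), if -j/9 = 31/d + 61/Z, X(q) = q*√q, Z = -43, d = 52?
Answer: -2 + 49653*√6/1118 ≈ 106.79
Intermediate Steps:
X(q) = q^(3/2)
j = 16551/2236 (j = -9*(31/52 + 61/(-43)) = -9*(31*(1/52) + 61*(-1/43)) = -9*(31/52 - 61/43) = -9*(-1839/2236) = 16551/2236 ≈ 7.4021)
h(y, U) = -2 (h(y, U) = 8 - 1*10 = 8 - 10 = -2)
X(6)*j + h(4, 0) = 6^(3/2)*(16551/2236) - 2 = (6*√6)*(16551/2236) - 2 = 49653*√6/1118 - 2 = -2 + 49653*√6/1118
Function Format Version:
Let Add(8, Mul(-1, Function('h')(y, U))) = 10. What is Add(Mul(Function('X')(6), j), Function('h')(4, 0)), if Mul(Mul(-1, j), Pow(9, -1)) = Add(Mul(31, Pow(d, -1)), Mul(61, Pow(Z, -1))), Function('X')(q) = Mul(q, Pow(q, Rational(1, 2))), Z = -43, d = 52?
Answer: Add(-2, Mul(Rational(49653, 1118), Pow(6, Rational(1, 2)))) ≈ 106.79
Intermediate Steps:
Function('X')(q) = Pow(q, Rational(3, 2))
j = Rational(16551, 2236) (j = Mul(-9, Add(Mul(31, Pow(52, -1)), Mul(61, Pow(-43, -1)))) = Mul(-9, Add(Mul(31, Rational(1, 52)), Mul(61, Rational(-1, 43)))) = Mul(-9, Add(Rational(31, 52), Rational(-61, 43))) = Mul(-9, Rational(-1839, 2236)) = Rational(16551, 2236) ≈ 7.4021)
Function('h')(y, U) = -2 (Function('h')(y, U) = Add(8, Mul(-1, 10)) = Add(8, -10) = -2)
Add(Mul(Function('X')(6), j), Function('h')(4, 0)) = Add(Mul(Pow(6, Rational(3, 2)), Rational(16551, 2236)), -2) = Add(Mul(Mul(6, Pow(6, Rational(1, 2))), Rational(16551, 2236)), -2) = Add(Mul(Rational(49653, 1118), Pow(6, Rational(1, 2))), -2) = Add(-2, Mul(Rational(49653, 1118), Pow(6, Rational(1, 2))))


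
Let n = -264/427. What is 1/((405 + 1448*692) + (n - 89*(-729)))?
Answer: 427/455737690 ≈ 9.3694e-7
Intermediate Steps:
n = -264/427 (n = -264*1/427 = -264/427 ≈ -0.61827)
1/((405 + 1448*692) + (n - 89*(-729))) = 1/((405 + 1448*692) + (-264/427 - 89*(-729))) = 1/((405 + 1002016) + (-264/427 + 64881)) = 1/(1002421 + 27703923/427) = 1/(455737690/427) = 427/455737690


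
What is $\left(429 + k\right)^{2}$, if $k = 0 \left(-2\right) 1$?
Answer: $184041$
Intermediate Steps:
$k = 0$ ($k = 0 \cdot 1 = 0$)
$\left(429 + k\right)^{2} = \left(429 + 0\right)^{2} = 429^{2} = 184041$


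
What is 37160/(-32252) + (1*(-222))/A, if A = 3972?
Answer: -6448311/5337706 ≈ -1.2081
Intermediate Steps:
37160/(-32252) + (1*(-222))/A = 37160/(-32252) + (1*(-222))/3972 = 37160*(-1/32252) - 222*1/3972 = -9290/8063 - 37/662 = -6448311/5337706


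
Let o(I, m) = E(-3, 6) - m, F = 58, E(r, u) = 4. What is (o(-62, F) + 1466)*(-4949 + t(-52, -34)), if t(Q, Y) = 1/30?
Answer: -104819114/15 ≈ -6.9879e+6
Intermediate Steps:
o(I, m) = 4 - m
t(Q, Y) = 1/30
(o(-62, F) + 1466)*(-4949 + t(-52, -34)) = ((4 - 1*58) + 1466)*(-4949 + 1/30) = ((4 - 58) + 1466)*(-148469/30) = (-54 + 1466)*(-148469/30) = 1412*(-148469/30) = -104819114/15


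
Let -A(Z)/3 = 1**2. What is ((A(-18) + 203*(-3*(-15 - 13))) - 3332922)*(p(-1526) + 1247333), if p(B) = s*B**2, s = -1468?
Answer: 11331163809432555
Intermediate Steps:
A(Z) = -3 (A(Z) = -3*1**2 = -3*1 = -3)
p(B) = -1468*B**2
((A(-18) + 203*(-3*(-15 - 13))) - 3332922)*(p(-1526) + 1247333) = ((-3 + 203*(-3*(-15 - 13))) - 3332922)*(-1468*(-1526)**2 + 1247333) = ((-3 + 203*(-3*(-28))) - 3332922)*(-1468*2328676 + 1247333) = ((-3 + 203*84) - 3332922)*(-3418496368 + 1247333) = ((-3 + 17052) - 3332922)*(-3417249035) = (17049 - 3332922)*(-3417249035) = -3315873*(-3417249035) = 11331163809432555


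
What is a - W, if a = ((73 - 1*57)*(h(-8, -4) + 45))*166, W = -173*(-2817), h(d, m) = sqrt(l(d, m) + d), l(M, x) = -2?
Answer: -367821 + 2656*I*sqrt(10) ≈ -3.6782e+5 + 8399.0*I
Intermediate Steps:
h(d, m) = sqrt(-2 + d)
W = 487341
a = 119520 + 2656*I*sqrt(10) (a = ((73 - 1*57)*(sqrt(-2 - 8) + 45))*166 = ((73 - 57)*(sqrt(-10) + 45))*166 = (16*(I*sqrt(10) + 45))*166 = (16*(45 + I*sqrt(10)))*166 = (720 + 16*I*sqrt(10))*166 = 119520 + 2656*I*sqrt(10) ≈ 1.1952e+5 + 8399.0*I)
a - W = (119520 + 2656*I*sqrt(10)) - 1*487341 = (119520 + 2656*I*sqrt(10)) - 487341 = -367821 + 2656*I*sqrt(10)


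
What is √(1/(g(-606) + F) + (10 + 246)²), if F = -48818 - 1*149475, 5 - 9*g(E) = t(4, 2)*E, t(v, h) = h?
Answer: √52110735706604905/891710 ≈ 256.00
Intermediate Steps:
g(E) = 5/9 - 2*E/9
F = -198293 (F = -48818 - 149475 = -198293)
√(1/(g(-606) + F) + (10 + 246)²) = √(1/((5/9 - 2/9*(-606)) - 198293) + (10 + 246)²) = √(1/((5/9 + 404/3) - 198293) + 256²) = √(1/(1217/9 - 198293) + 65536) = √(1/(-1783420/9) + 65536) = √(-9/1783420 + 65536) = √(116878213111/1783420) = √52110735706604905/891710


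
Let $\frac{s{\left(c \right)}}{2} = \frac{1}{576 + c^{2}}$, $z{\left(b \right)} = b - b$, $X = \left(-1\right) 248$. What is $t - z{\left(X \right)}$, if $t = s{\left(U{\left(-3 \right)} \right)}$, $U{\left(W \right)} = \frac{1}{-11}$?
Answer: $\frac{242}{69697} \approx 0.0034722$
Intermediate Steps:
$U{\left(W \right)} = - \frac{1}{11}$
$X = -248$
$z{\left(b \right)} = 0$
$s{\left(c \right)} = \frac{2}{576 + c^{2}}$
$t = \frac{242}{69697}$ ($t = \frac{2}{576 + \left(- \frac{1}{11}\right)^{2}} = \frac{2}{576 + \frac{1}{121}} = \frac{2}{\frac{69697}{121}} = 2 \cdot \frac{121}{69697} = \frac{242}{69697} \approx 0.0034722$)
$t - z{\left(X \right)} = \frac{242}{69697} - 0 = \frac{242}{69697} + 0 = \frac{242}{69697}$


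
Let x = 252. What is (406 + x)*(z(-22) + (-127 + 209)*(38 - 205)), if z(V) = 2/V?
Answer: -99117830/11 ≈ -9.0107e+6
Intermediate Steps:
(406 + x)*(z(-22) + (-127 + 209)*(38 - 205)) = (406 + 252)*(2/(-22) + (-127 + 209)*(38 - 205)) = 658*(2*(-1/22) + 82*(-167)) = 658*(-1/11 - 13694) = 658*(-150635/11) = -99117830/11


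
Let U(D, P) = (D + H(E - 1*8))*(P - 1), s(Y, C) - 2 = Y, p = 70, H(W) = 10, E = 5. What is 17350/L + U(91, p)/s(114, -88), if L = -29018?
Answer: 100106921/1683044 ≈ 59.480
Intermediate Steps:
s(Y, C) = 2 + Y
U(D, P) = (-1 + P)*(10 + D) (U(D, P) = (D + 10)*(P - 1) = (10 + D)*(-1 + P) = (-1 + P)*(10 + D))
17350/L + U(91, p)/s(114, -88) = 17350/(-29018) + (-10 - 1*91 + 10*70 + 91*70)/(2 + 114) = 17350*(-1/29018) + (-10 - 91 + 700 + 6370)/116 = -8675/14509 + 6969*(1/116) = -8675/14509 + 6969/116 = 100106921/1683044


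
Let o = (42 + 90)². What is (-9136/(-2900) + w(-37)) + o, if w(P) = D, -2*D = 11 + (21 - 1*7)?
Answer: 25251243/1450 ≈ 17415.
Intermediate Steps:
o = 17424 (o = 132² = 17424)
D = -25/2 (D = -(11 + (21 - 1*7))/2 = -(11 + (21 - 7))/2 = -(11 + 14)/2 = -½*25 = -25/2 ≈ -12.500)
w(P) = -25/2
(-9136/(-2900) + w(-37)) + o = (-9136/(-2900) - 25/2) + 17424 = (-9136*(-1/2900) - 25/2) + 17424 = (2284/725 - 25/2) + 17424 = -13557/1450 + 17424 = 25251243/1450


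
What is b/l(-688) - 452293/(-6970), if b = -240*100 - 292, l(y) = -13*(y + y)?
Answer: 990162743/15584920 ≈ 63.533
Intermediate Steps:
l(y) = -26*y
b = -24292 (b = -24000 - 292 = -24292)
b/l(-688) - 452293/(-6970) = -24292/((-26*(-688))) - 452293/(-6970) = -24292/17888 - 452293*(-1/6970) = -24292*1/17888 + 452293/6970 = -6073/4472 + 452293/6970 = 990162743/15584920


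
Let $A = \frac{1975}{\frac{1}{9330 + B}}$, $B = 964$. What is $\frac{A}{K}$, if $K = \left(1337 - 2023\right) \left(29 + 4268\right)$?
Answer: $- \frac{10165325}{1473871} \approx -6.897$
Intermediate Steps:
$A = 20330650$ ($A = \frac{1975}{\frac{1}{9330 + 964}} = \frac{1975}{\frac{1}{10294}} = 1975 \frac{1}{\frac{1}{10294}} = 1975 \cdot 10294 = 20330650$)
$K = -2947742$ ($K = \left(-686\right) 4297 = -2947742$)
$\frac{A}{K} = \frac{20330650}{-2947742} = 20330650 \left(- \frac{1}{2947742}\right) = - \frac{10165325}{1473871}$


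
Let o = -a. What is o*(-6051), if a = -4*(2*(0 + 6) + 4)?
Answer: -387264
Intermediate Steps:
a = -64 (a = -4*(2*6 + 4) = -4*(12 + 4) = -4*16 = -64)
o = 64 (o = -1*(-64) = 64)
o*(-6051) = 64*(-6051) = -387264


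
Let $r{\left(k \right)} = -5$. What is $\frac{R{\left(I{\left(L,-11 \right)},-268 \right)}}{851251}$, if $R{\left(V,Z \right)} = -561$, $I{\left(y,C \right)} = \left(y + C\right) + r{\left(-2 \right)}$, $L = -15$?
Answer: $- \frac{561}{851251} \approx -0.00065903$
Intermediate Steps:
$I{\left(y,C \right)} = -5 + C + y$ ($I{\left(y,C \right)} = \left(y + C\right) - 5 = \left(C + y\right) - 5 = -5 + C + y$)
$\frac{R{\left(I{\left(L,-11 \right)},-268 \right)}}{851251} = - \frac{561}{851251}$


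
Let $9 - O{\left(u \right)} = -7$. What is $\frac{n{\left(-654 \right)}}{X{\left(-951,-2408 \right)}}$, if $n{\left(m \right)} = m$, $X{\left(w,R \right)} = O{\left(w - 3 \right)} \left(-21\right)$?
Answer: $\frac{109}{56} \approx 1.9464$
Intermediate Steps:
$O{\left(u \right)} = 16$ ($O{\left(u \right)} = 9 - -7 = 9 + 7 = 16$)
$X{\left(w,R \right)} = -336$ ($X{\left(w,R \right)} = 16 \left(-21\right) = -336$)
$\frac{n{\left(-654 \right)}}{X{\left(-951,-2408 \right)}} = - \frac{654}{-336} = \left(-654\right) \left(- \frac{1}{336}\right) = \frac{109}{56}$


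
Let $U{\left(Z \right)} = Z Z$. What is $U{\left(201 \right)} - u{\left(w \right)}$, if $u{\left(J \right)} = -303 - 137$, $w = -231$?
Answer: $40841$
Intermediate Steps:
$u{\left(J \right)} = -440$ ($u{\left(J \right)} = -303 - 137 = -440$)
$U{\left(Z \right)} = Z^{2}$
$U{\left(201 \right)} - u{\left(w \right)} = 201^{2} - -440 = 40401 + 440 = 40841$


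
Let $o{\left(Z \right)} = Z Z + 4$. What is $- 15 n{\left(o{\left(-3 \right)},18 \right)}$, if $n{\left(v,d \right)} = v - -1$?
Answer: $-210$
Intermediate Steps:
$o{\left(Z \right)} = 4 + Z^{2}$ ($o{\left(Z \right)} = Z^{2} + 4 = 4 + Z^{2}$)
$n{\left(v,d \right)} = 1 + v$ ($n{\left(v,d \right)} = v + 1 = 1 + v$)
$- 15 n{\left(o{\left(-3 \right)},18 \right)} = - 15 \left(1 + \left(4 + \left(-3\right)^{2}\right)\right) = - 15 \left(1 + \left(4 + 9\right)\right) = - 15 \left(1 + 13\right) = \left(-15\right) 14 = -210$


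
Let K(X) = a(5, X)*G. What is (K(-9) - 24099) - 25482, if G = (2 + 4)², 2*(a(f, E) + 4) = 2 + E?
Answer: -49851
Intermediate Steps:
a(f, E) = -3 + E/2 (a(f, E) = -4 + (2 + E)/2 = -4 + (1 + E/2) = -3 + E/2)
G = 36 (G = 6² = 36)
K(X) = -108 + 18*X (K(X) = (-3 + X/2)*36 = -108 + 18*X)
(K(-9) - 24099) - 25482 = ((-108 + 18*(-9)) - 24099) - 25482 = ((-108 - 162) - 24099) - 25482 = (-270 - 24099) - 25482 = -24369 - 25482 = -49851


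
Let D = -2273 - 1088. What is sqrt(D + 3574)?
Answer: sqrt(213) ≈ 14.595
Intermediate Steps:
D = -3361
sqrt(D + 3574) = sqrt(-3361 + 3574) = sqrt(213)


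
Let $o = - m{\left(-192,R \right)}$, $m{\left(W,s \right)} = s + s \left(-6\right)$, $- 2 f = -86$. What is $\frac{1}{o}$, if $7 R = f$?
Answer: $\frac{7}{215} \approx 0.032558$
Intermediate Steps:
$f = 43$ ($f = \left(- \frac{1}{2}\right) \left(-86\right) = 43$)
$R = \frac{43}{7}$ ($R = \frac{1}{7} \cdot 43 = \frac{43}{7} \approx 6.1429$)
$m{\left(W,s \right)} = - 5 s$ ($m{\left(W,s \right)} = s - 6 s = - 5 s$)
$o = \frac{215}{7}$ ($o = - \frac{\left(-5\right) 43}{7} = \left(-1\right) \left(- \frac{215}{7}\right) = \frac{215}{7} \approx 30.714$)
$\frac{1}{o} = \frac{1}{\frac{215}{7}} = \frac{7}{215}$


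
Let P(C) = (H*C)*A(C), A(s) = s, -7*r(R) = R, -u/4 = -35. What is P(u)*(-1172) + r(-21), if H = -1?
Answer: 22971203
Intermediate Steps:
u = 140 (u = -4*(-35) = 140)
r(R) = -R/7
P(C) = -C² (P(C) = (-C)*C = -C²)
P(u)*(-1172) + r(-21) = -1*140²*(-1172) - ⅐*(-21) = -1*19600*(-1172) + 3 = -19600*(-1172) + 3 = 22971200 + 3 = 22971203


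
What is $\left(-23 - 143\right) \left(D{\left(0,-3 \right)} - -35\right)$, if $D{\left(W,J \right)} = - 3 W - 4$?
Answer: $-5146$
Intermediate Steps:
$D{\left(W,J \right)} = -4 - 3 W$
$\left(-23 - 143\right) \left(D{\left(0,-3 \right)} - -35\right) = \left(-23 - 143\right) \left(\left(-4 - 0\right) - -35\right) = - 166 \left(\left(-4 + 0\right) + 35\right) = - 166 \left(-4 + 35\right) = \left(-166\right) 31 = -5146$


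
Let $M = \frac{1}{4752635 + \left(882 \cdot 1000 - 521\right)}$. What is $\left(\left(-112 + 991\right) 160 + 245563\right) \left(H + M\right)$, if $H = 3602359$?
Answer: $\frac{7838415200680632181}{5634114} \approx 1.3912 \cdot 10^{12}$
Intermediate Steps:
$M = \frac{1}{5634114}$ ($M = \frac{1}{4752635 + \left(882000 - 521\right)} = \frac{1}{4752635 + 881479} = \frac{1}{5634114} \approx 1.7749 \cdot 10^{-7}$)
$\left(\left(-112 + 991\right) 160 + 245563\right) \left(H + M\right) = \left(\left(-112 + 991\right) 160 + 245563\right) \left(3602359 + \frac{1}{5634114}\right) = \left(879 \cdot 160 + 245563\right) \frac{20296101274927}{5634114} = \left(140640 + 245563\right) \frac{20296101274927}{5634114} = 386203 \cdot \frac{20296101274927}{5634114} = \frac{7838415200680632181}{5634114}$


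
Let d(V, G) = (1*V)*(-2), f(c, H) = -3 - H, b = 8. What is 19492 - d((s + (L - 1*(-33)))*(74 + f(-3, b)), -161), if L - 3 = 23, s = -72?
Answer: 17854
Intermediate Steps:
L = 26 (L = 3 + 23 = 26)
d(V, G) = -2*V (d(V, G) = V*(-2) = -2*V)
19492 - d((s + (L - 1*(-33)))*(74 + f(-3, b)), -161) = 19492 - (-2)*(-72 + (26 - 1*(-33)))*(74 + (-3 - 1*8)) = 19492 - (-2)*(-72 + (26 + 33))*(74 + (-3 - 8)) = 19492 - (-2)*(-72 + 59)*(74 - 11) = 19492 - (-2)*(-13*63) = 19492 - (-2)*(-819) = 19492 - 1*1638 = 19492 - 1638 = 17854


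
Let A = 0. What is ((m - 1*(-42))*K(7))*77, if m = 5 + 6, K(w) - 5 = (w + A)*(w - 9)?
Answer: -36729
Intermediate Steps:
K(w) = 5 + w*(-9 + w) (K(w) = 5 + (w + 0)*(w - 9) = 5 + w*(-9 + w))
m = 11
((m - 1*(-42))*K(7))*77 = ((11 - 1*(-42))*(5 + 7**2 - 9*7))*77 = ((11 + 42)*(5 + 49 - 63))*77 = (53*(-9))*77 = -477*77 = -36729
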